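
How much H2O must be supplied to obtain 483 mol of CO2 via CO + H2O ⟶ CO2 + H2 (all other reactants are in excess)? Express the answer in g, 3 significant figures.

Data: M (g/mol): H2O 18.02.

n(CO2) = 483.0 mol
n(H2O) = (1/1) × 483.0 = 483.0 mol
mass = 483.0 × 18.02 = 8704 g

8700 g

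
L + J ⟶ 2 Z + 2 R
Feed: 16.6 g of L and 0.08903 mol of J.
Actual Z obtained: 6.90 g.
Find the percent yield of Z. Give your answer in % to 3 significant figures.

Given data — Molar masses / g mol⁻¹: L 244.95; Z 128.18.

39.7 %

n(L) = 16.60 / 244.95 = 0.06777 mol
n(J) = 0.08903 mol
n/ν for L = 0.06777/1 = 0.06777
n/ν for J = 0.08903/1 = 0.08903
Smallest n/ν is L → limiting reagent.
theoretical n(Z) = (2/1) × 0.06777 = 0.1355 mol → 17.37 g
% yield = 6.90 / 17.37 × 100 = 39.72 %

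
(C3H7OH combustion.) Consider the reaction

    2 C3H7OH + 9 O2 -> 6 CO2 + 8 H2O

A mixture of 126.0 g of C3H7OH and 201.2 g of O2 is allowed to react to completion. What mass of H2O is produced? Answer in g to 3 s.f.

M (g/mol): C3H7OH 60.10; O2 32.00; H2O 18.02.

n(C3H7OH) = 126.0 / 60.10 = 2.097 mol
n(O2) = 201.2 / 32.00 = 6.288 mol
n/ν for C3H7OH = 2.097/2 = 1.049
n/ν for O2 = 6.288/9 = 0.6987
Smallest n/ν is O2 → limiting reagent.
n(H2O) = (8/9) × 6.288 = 5.589 mol
mass = 5.589 × 18.02 = 100.7 g

101 g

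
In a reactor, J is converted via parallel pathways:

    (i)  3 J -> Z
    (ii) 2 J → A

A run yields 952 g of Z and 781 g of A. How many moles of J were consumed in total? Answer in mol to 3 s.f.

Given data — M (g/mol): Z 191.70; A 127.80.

n(Z) = 952 / 191.70 = 4.966 mol
n(A) = 781 / 127.80 = 6.111 mol
n(J) via (i) = (3/1)×4.966 = 14.90 mol
n(J) via (ii) = (2/1)×6.111 = 12.22 mol
total n(J) = 14.90 + 12.22 = 27.12 mol

27.1 mol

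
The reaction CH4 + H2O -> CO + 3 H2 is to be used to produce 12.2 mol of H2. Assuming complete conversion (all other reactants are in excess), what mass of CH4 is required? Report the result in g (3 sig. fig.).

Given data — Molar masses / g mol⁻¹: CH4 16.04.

n(H2) = 12.20 mol
n(CH4) = (1/3) × 12.20 = 4.067 mol
mass = 4.067 × 16.04 = 65.23 g

65.2 g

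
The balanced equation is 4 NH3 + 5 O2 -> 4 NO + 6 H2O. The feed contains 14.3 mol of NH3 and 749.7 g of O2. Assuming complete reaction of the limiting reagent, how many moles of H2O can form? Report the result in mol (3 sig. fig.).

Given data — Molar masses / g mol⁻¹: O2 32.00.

n(NH3) = 14.30 mol
n(O2) = 749.7 / 32.00 = 23.43 mol
n/ν for NH3 = 14.30/4 = 3.575
n/ν for O2 = 23.43/5 = 4.686
Smallest n/ν is NH3 → limiting reagent.
n(H2O) = (6/4) × 14.30 = 21.45 mol

21.5 mol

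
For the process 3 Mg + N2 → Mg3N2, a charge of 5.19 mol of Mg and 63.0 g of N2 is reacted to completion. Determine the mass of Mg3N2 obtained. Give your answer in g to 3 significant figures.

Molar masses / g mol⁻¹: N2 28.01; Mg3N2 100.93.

175 g

n(Mg) = 5.190 mol
n(N2) = 63.00 / 28.01 = 2.249 mol
n/ν → Mg: 1.730, N2: 2.249; Mg is limiting.
n(Mg3N2) = (1/3) × 5.190 = 1.730 mol
mass = 1.730 × 100.93 = 174.6 g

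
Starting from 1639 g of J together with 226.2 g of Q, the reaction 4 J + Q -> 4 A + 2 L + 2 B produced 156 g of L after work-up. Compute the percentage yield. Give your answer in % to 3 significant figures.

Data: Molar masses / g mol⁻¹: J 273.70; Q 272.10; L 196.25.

n(J) = 1639 / 273.70 = 5.988 mol
n(Q) = 226.2 / 272.10 = 0.8313 mol
n/ν for J = 5.988/4 = 1.497
n/ν for Q = 0.8313/1 = 0.8313
Smallest n/ν is Q → limiting reagent.
theoretical n(L) = (2/1) × 0.8313 = 1.663 mol → 326.4 g
% yield = 156 / 326.4 × 100 = 47.79 %

47.8 %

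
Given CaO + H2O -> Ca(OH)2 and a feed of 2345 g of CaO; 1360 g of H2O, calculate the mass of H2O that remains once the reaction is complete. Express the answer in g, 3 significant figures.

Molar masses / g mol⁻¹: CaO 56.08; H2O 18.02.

n(CaO) = 2345 / 56.08 = 41.82 mol
n(H2O) = 1360 / 18.02 = 75.47 mol
n/ν → CaO: 41.82, H2O: 75.47; CaO is limiting.
H2O consumed = (1/1) × 41.82 = 41.82 mol
H2O remaining = 75.47 − 41.82 = 33.65 mol
mass = 33.65 × 18.02 = 606.4 g

606 g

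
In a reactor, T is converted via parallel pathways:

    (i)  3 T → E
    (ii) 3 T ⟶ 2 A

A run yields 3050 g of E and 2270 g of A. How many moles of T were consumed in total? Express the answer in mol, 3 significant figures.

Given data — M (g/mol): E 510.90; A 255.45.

31.2 mol

n(E) = 3050 / 510.90 = 5.970 mol
n(A) = 2270 / 255.45 = 8.886 mol
n(T) via (i) = (3/1)×5.970 = 17.91 mol
n(T) via (ii) = (3/2)×8.886 = 13.33 mol
total n(T) = 17.91 + 13.33 = 31.24 mol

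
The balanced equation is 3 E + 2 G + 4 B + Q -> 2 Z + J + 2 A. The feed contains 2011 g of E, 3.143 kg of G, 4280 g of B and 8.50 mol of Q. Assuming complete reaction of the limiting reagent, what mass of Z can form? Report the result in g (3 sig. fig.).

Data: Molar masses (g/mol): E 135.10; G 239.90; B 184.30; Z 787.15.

7810 g

n(E) = 2011 / 135.10 = 14.89 mol
n(G) = 3.143×1000 / 239.90 = 13.10 mol
n(B) = 4280 / 184.30 = 23.22 mol
n(Q) = 8.500 mol
n/ν for E = 14.89/3 = 4.963
n/ν for G = 13.10/2 = 6.550
n/ν for B = 23.22/4 = 5.805
n/ν for Q = 8.500/1 = 8.500
Smallest n/ν is E → limiting reagent.
n(Z) = (2/3) × 14.89 = 9.927 mol
mass = 9.927 × 787.15 = 7814 g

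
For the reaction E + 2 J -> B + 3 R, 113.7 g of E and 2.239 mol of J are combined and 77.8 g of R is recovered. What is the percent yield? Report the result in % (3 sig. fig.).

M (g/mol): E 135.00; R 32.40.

n(E) = 113.7 / 135.00 = 0.8422 mol
n(J) = 2.239 mol
n/ν → E: 0.8422, J: 1.120; E is limiting.
theoretical n(R) = (3/1) × 0.8422 = 2.527 mol → 81.87 g
% yield = 77.8 / 81.87 × 100 = 95.03 %

95.0 %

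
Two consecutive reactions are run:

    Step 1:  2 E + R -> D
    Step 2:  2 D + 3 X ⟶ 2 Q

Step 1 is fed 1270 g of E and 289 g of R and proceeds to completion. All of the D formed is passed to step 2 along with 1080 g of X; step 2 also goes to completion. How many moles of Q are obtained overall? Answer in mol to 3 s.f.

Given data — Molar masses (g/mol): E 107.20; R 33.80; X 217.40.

Step 1:
n(E) = 1270 / 107.20 = 11.85 mol
n(R) = 289.0 / 33.80 = 8.550 mol
n/ν for E = 11.85/2 = 5.925
n/ν for R = 8.550/1 = 8.550
Smallest n/ν is E → limiting reagent.
n(D) produced = (1/2) × 11.85 = 5.925 mol
Step 2:
n(D) available = 5.925 mol
n(X) = 1080 / 217.40 = 4.968 mol
n/ν for D = 5.925/2 = 2.963
n/ν for X = 4.968/3 = 1.656
Smallest n/ν is X → limiting reagent.
n(Q) = (2/3) × 4.968 = 3.312 mol

3.31 mol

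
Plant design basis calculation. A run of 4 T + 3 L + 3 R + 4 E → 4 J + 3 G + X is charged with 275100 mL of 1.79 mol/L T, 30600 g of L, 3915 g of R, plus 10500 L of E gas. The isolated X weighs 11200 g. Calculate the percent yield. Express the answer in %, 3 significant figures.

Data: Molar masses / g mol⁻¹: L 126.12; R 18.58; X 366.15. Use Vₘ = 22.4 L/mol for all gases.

n(T) = 1.79 × 275100/1000 = 492.4 mol
n(L) = 30600 / 126.12 = 242.6 mol
n(R) = 3915 / 18.58 = 210.7 mol
n(E) = 10500 / 22.4 = 468.8 mol
n/ν for T = 492.4/4 = 123.1
n/ν for L = 242.6/3 = 80.87
n/ν for R = 210.7/3 = 70.23
n/ν for E = 468.8/4 = 117.2
Smallest n/ν is R → limiting reagent.
theoretical n(X) = (1/3) × 210.7 = 70.23 mol → 25710 g
% yield = 11200 / 25710 × 100 = 43.56 %

43.6 %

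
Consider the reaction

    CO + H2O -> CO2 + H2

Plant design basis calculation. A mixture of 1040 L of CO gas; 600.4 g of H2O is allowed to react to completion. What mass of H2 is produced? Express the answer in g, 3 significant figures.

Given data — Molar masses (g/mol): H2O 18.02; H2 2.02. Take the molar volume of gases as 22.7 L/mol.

n(CO) = 1040 / 22.7 = 45.81 mol
n(H2O) = 600.4 / 18.02 = 33.32 mol
n/ν for CO = 45.81/1 = 45.81
n/ν for H2O = 33.32/1 = 33.32
Smallest n/ν is H2O → limiting reagent.
n(H2) = (1/1) × 33.32 = 33.32 mol
mass = 33.32 × 2.02 = 67.31 g

67.3 g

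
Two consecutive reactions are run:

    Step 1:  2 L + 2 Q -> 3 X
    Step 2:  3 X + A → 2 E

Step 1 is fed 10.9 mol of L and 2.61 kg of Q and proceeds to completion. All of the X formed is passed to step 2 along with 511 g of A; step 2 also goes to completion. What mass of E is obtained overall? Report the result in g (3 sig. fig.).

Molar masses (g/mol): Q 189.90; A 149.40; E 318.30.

Step 1:
n(L) = 10.90 mol
n(Q) = 2.610×1000 / 189.90 = 13.74 mol
n/ν for L = 10.90/2 = 5.450
n/ν for Q = 13.74/2 = 6.870
Smallest n/ν is L → limiting reagent.
n(X) produced = (3/2) × 10.90 = 16.35 mol
Step 2:
n(X) available = 16.35 mol
n(A) = 511.0 / 149.40 = 3.420 mol
n/ν for X = 16.35/3 = 5.450
n/ν for A = 3.420/1 = 3.420
Smallest n/ν is A → limiting reagent.
n(E) = (2/1) × 3.420 = 6.840 mol
mass = 6.840 × 318.30 = 2177 g

2180 g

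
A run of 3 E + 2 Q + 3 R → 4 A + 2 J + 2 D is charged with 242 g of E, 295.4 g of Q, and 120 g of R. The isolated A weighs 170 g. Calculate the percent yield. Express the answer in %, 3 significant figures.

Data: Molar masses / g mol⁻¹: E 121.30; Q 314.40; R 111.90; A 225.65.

52.7 %

n(E) = 242.0 / 121.30 = 1.995 mol
n(Q) = 295.4 / 314.40 = 0.9396 mol
n(R) = 120.0 / 111.90 = 1.072 mol
n/ν → E: 0.6650, Q: 0.4698, R: 0.3573; R is limiting.
theoretical n(A) = (4/3) × 1.072 = 1.429 mol → 322.5 g
% yield = 170 / 322.5 × 100 = 52.71 %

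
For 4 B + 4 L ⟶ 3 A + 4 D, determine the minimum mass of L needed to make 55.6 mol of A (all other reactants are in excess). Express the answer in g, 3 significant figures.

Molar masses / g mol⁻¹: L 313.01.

n(A) = 55.60 mol
n(L) = (4/3) × 55.60 = 74.13 mol
mass = 74.13 × 313.01 = 23200 g

23200 g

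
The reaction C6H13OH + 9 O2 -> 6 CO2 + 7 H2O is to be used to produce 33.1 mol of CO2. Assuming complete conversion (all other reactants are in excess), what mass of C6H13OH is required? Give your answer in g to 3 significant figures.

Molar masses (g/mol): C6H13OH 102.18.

564 g

n(CO2) = 33.10 mol
n(C6H13OH) = (1/6) × 33.10 = 5.517 mol
mass = 5.517 × 102.18 = 563.7 g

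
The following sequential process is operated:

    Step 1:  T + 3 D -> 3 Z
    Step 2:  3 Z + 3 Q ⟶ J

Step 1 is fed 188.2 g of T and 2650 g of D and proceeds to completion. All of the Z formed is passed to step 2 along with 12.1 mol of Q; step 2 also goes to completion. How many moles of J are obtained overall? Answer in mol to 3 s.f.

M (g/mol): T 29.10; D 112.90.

4.03 mol

Step 1:
n(T) = 188.2 / 29.10 = 6.467 mol
n(D) = 2650 / 112.90 = 23.47 mol
n/ν → T: 6.467, D: 7.823; T is limiting.
n(Z) produced = (3/1) × 6.467 = 19.40 mol
Step 2:
n(Z) available = 19.40 mol
n(Q) = 12.10 mol
n/ν → Z: 6.467, Q: 4.033; Q is limiting.
n(J) = (1/3) × 12.10 = 4.033 mol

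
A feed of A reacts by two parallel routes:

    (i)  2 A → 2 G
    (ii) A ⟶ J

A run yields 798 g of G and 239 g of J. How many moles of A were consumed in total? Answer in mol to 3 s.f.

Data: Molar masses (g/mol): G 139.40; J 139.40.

n(G) = 798 / 139.40 = 5.725 mol
n(J) = 239 / 139.40 = 1.714 mol
n(A) via (i) = (2/2)×5.725 = 5.725 mol
n(A) via (ii) = (1/1)×1.714 = 1.714 mol
total n(A) = 5.725 + 1.714 = 7.439 mol

7.44 mol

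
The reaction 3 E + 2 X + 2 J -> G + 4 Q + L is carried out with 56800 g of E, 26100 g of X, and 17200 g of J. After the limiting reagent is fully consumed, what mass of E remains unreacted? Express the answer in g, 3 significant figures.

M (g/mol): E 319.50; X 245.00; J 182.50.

11600 g

n(E) = 56800 / 319.50 = 177.8 mol
n(X) = 26100 / 245.00 = 106.5 mol
n(J) = 17200 / 182.50 = 94.25 mol
n/ν → E: 59.27, X: 53.25, J: 47.13; J is limiting.
E consumed = (3/2) × 94.25 = 141.4 mol
E remaining = 177.8 − 141.4 = 36.40 mol
mass = 36.40 × 319.50 = 11630 g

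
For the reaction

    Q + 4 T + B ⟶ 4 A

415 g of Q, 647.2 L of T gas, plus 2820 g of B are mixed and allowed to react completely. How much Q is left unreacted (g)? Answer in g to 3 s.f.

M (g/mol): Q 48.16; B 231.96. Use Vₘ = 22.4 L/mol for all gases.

67.1 g

n(Q) = 415.0 / 48.16 = 8.617 mol
n(T) = 647.2 / 22.4 = 28.89 mol
n(B) = 2820 / 231.96 = 12.16 mol
n/ν for Q = 8.617/1 = 8.617
n/ν for T = 28.89/4 = 7.223
n/ν for B = 12.16/1 = 12.16
Smallest n/ν is T → limiting reagent.
Q consumed = (1/4) × 28.89 = 7.223 mol
Q remaining = 8.617 − 7.223 = 1.394 mol
mass = 1.394 × 48.16 = 67.14 g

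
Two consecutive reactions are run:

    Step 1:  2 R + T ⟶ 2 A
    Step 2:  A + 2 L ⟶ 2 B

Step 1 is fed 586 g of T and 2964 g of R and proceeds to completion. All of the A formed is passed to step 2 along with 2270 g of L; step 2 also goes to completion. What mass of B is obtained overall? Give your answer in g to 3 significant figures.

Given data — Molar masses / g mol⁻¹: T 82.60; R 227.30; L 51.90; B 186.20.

4860 g

Step 1:
n(T) = 586.0 / 82.60 = 7.094 mol
n(R) = 2964 / 227.30 = 13.04 mol
n/ν for T = 7.094/1 = 7.094
n/ν for R = 13.04/2 = 6.520
Smallest n/ν is R → limiting reagent.
n(A) produced = (2/2) × 13.04 = 13.04 mol
Step 2:
n(A) available = 13.04 mol
n(L) = 2270 / 51.90 = 43.74 mol
n/ν for A = 13.04/1 = 13.04
n/ν for L = 43.74/2 = 21.87
Smallest n/ν is A → limiting reagent.
n(B) = (2/1) × 13.04 = 26.08 mol
mass = 26.08 × 186.20 = 4856 g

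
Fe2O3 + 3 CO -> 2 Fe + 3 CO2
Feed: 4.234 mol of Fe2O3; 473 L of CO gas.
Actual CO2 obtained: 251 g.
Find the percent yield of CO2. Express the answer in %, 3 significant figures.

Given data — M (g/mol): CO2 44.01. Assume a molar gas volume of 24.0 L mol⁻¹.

44.9 %

n(Fe2O3) = 4.234 mol
n(CO) = 473.0 / 24.0 = 19.71 mol
n/ν for Fe2O3 = 4.234/1 = 4.234
n/ν for CO = 19.71/3 = 6.570
Smallest n/ν is Fe2O3 → limiting reagent.
theoretical n(CO2) = (3/1) × 4.234 = 12.70 mol → 558.9 g
% yield = 251 / 558.9 × 100 = 44.91 %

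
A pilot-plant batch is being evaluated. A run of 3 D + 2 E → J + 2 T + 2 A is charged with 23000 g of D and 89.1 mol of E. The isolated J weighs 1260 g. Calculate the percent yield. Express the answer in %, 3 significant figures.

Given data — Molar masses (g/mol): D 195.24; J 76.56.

n(D) = 23000 / 195.24 = 117.8 mol
n(E) = 89.10 mol
n/ν → D: 39.27, E: 44.55; D is limiting.
theoretical n(J) = (1/3) × 117.8 = 39.27 mol → 3007 g
% yield = 1260 / 3007 × 100 = 41.90 %

41.9 %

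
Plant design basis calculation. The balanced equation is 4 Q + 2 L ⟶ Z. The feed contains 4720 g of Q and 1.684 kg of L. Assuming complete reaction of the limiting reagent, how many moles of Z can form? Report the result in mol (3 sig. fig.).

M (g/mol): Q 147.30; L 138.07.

n(Q) = 4720 / 147.30 = 32.04 mol
n(L) = 1.684×1000 / 138.07 = 12.20 mol
n/ν for Q = 32.04/4 = 8.010
n/ν for L = 12.20/2 = 6.100
Smallest n/ν is L → limiting reagent.
n(Z) = (1/2) × 12.20 = 6.100 mol

6.10 mol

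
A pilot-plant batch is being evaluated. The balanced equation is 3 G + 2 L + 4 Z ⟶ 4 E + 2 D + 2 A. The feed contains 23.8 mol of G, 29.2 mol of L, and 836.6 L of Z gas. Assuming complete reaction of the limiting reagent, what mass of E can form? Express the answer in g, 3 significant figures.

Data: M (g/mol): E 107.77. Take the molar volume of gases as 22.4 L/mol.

3420 g

n(G) = 23.80 mol
n(L) = 29.20 mol
n(Z) = 836.6 / 22.4 = 37.35 mol
n/ν for G = 23.80/3 = 7.933
n/ν for L = 29.20/2 = 14.60
n/ν for Z = 37.35/4 = 9.338
Smallest n/ν is G → limiting reagent.
n(E) = (4/3) × 23.80 = 31.73 mol
mass = 31.73 × 107.77 = 3420 g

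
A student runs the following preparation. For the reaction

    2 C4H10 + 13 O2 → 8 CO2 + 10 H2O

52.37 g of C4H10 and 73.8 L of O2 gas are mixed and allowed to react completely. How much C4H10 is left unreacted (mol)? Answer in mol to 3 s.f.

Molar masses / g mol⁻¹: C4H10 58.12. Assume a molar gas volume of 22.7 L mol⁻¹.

n(C4H10) = 52.37 / 58.12 = 0.9011 mol
n(O2) = 73.80 / 22.7 = 3.251 mol
n/ν → C4H10: 0.4506, O2: 0.2501; O2 is limiting.
C4H10 consumed = (2/13) × 3.251 = 0.5002 mol
C4H10 remaining = 0.9011 − 0.5002 = 0.4009 mol

0.401 mol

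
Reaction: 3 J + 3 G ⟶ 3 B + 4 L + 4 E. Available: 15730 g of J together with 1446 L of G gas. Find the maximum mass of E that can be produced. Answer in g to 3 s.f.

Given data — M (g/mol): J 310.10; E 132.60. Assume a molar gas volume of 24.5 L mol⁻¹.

8970 g

n(J) = 15730 / 310.10 = 50.73 mol
n(G) = 1446 / 24.5 = 59.02 mol
n/ν for J = 50.73/3 = 16.91
n/ν for G = 59.02/3 = 19.67
Smallest n/ν is J → limiting reagent.
n(E) = (4/3) × 50.73 = 67.64 mol
mass = 67.64 × 132.60 = 8969 g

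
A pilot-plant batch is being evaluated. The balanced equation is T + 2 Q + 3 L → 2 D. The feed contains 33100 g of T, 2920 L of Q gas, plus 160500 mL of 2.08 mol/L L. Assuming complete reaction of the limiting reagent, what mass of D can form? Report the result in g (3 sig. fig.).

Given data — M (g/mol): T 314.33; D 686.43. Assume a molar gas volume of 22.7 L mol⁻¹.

n(T) = 33100 / 314.33 = 105.3 mol
n(Q) = 2920 / 22.7 = 128.6 mol
n(L) = 2.08 × 160500/1000 = 333.8 mol
n/ν → T: 105.3, Q: 64.30, L: 111.3; Q is limiting.
n(D) = (2/2) × 128.6 = 128.6 mol
mass = 128.6 × 686.43 = 88270 g

88300 g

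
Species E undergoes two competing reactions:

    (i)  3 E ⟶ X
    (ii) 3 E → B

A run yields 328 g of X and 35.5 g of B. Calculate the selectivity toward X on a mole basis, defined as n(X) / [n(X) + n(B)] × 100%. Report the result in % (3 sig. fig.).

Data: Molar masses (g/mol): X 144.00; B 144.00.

n(X) = 328 / 144.00 = 2.278 mol
n(B) = 35.5 / 144.00 = 0.2465 mol
selectivity = 2.278/(2.278+0.2465) × 100 = 90.24 %

90.2 %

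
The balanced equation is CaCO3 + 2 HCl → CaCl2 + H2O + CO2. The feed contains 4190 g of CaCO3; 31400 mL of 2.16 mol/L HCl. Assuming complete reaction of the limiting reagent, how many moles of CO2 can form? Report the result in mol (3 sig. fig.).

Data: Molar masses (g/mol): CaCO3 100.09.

n(CaCO3) = 4190 / 100.09 = 41.86 mol
n(HCl) = 2.16 × 31400/1000 = 67.82 mol
n/ν for CaCO3 = 41.86/1 = 41.86
n/ν for HCl = 67.82/2 = 33.91
Smallest n/ν is HCl → limiting reagent.
n(CO2) = (1/2) × 67.82 = 33.91 mol

33.9 mol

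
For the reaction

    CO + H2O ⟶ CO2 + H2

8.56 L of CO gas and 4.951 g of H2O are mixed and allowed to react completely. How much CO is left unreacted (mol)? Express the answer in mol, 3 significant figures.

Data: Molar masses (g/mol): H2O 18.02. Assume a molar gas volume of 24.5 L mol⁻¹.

n(CO) = 8.560 / 24.5 = 0.3494 mol
n(H2O) = 4.951 / 18.02 = 0.2748 mol
n/ν for CO = 0.3494/1 = 0.3494
n/ν for H2O = 0.2748/1 = 0.2748
Smallest n/ν is H2O → limiting reagent.
CO consumed = (1/1) × 0.2748 = 0.2748 mol
CO remaining = 0.3494 − 0.2748 = 0.07460 mol

0.0746 mol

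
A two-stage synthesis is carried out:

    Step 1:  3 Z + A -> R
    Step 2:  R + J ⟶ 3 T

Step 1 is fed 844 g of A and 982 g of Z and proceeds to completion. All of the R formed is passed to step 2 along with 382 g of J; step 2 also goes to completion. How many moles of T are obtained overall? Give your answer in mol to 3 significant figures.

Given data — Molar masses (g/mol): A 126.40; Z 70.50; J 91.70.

12.5 mol

Step 1:
n(A) = 844.0 / 126.40 = 6.677 mol
n(Z) = 982.0 / 70.50 = 13.93 mol
n/ν for A = 6.677/1 = 6.677
n/ν for Z = 13.93/3 = 4.643
Smallest n/ν is Z → limiting reagent.
n(R) produced = (1/3) × 13.93 = 4.643 mol
Step 2:
n(R) available = 4.643 mol
n(J) = 382.0 / 91.70 = 4.166 mol
n/ν for R = 4.643/1 = 4.643
n/ν for J = 4.166/1 = 4.166
Smallest n/ν is J → limiting reagent.
n(T) = (3/1) × 4.166 = 12.50 mol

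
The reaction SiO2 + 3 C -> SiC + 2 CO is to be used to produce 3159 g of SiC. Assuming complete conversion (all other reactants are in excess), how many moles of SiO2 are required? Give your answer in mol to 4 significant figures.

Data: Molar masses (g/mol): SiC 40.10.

78.78 mol

n(SiC) = 3159 / 40.10 = 78.78 mol
n(SiO2) = (1/1) × 78.78 = 78.78 mol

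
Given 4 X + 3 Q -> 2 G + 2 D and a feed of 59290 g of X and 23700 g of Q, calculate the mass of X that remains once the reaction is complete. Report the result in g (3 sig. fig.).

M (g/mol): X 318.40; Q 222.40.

14000 g

n(X) = 59290 / 318.40 = 186.2 mol
n(Q) = 23700 / 222.40 = 106.6 mol
n/ν for X = 186.2/4 = 46.55
n/ν for Q = 106.6/3 = 35.53
Smallest n/ν is Q → limiting reagent.
X consumed = (4/3) × 106.6 = 142.1 mol
X remaining = 186.2 − 142.1 = 44.10 mol
mass = 44.10 × 318.40 = 14040 g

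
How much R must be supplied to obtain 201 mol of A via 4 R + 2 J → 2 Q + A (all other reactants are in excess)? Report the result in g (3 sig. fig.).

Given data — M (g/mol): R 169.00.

n(A) = 201.0 mol
n(R) = (4/1) × 201.0 = 804.0 mol
mass = 804.0 × 169.00 = 135900 g

136000 g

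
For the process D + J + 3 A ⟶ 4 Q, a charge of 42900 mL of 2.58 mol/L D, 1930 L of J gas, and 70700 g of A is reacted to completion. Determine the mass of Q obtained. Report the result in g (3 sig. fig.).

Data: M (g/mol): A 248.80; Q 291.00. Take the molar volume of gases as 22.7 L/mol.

n(D) = 2.58 × 42900/1000 = 110.7 mol
n(J) = 1930 / 22.7 = 85.02 mol
n(A) = 70700 / 248.80 = 284.2 mol
n/ν for D = 110.7/1 = 110.7
n/ν for J = 85.02/1 = 85.02
n/ν for A = 284.2/3 = 94.73
Smallest n/ν is J → limiting reagent.
n(Q) = (4/1) × 85.02 = 340.1 mol
mass = 340.1 × 291.00 = 98970 g

99000 g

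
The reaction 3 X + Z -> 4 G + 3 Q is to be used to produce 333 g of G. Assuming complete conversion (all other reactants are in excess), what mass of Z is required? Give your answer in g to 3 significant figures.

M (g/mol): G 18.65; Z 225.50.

n(G) = 333 / 18.65 = 17.86 mol
n(Z) = (1/4) × 17.86 = 4.465 mol
mass = 4.465 × 225.50 = 1007 g

1010 g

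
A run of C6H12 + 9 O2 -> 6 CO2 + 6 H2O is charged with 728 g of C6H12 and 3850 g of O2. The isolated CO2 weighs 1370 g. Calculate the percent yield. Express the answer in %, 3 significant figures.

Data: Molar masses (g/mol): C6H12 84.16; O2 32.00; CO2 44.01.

60.0 %

n(C6H12) = 728.0 / 84.16 = 8.650 mol
n(O2) = 3850 / 32.00 = 120.3 mol
n/ν → C6H12: 8.650, O2: 13.37; C6H12 is limiting.
theoretical n(CO2) = (6/1) × 8.650 = 51.90 mol → 2284 g
% yield = 1370 / 2284 × 100 = 59.98 %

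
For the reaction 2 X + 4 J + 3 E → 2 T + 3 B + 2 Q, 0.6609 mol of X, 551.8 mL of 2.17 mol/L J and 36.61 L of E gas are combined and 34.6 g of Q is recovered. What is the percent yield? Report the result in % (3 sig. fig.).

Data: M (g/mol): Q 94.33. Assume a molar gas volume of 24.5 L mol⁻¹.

n(X) = 0.6609 mol
n(J) = 2.17 × 551.8/1000 = 1.197 mol
n(E) = 36.61 / 24.5 = 1.494 mol
n/ν for X = 0.6609/2 = 0.3305
n/ν for J = 1.197/4 = 0.2993
n/ν for E = 1.494/3 = 0.4980
Smallest n/ν is J → limiting reagent.
theoretical n(Q) = (2/4) × 1.197 = 0.5985 mol → 56.46 g
% yield = 34.6 / 56.46 × 100 = 61.28 %

61.3 %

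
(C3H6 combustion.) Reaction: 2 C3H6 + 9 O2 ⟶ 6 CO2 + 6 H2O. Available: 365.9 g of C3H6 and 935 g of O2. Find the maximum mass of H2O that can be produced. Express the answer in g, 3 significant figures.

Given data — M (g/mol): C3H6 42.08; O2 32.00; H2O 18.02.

351 g

n(C3H6) = 365.9 / 42.08 = 8.695 mol
n(O2) = 935.0 / 32.00 = 29.22 mol
n/ν for C3H6 = 8.695/2 = 4.348
n/ν for O2 = 29.22/9 = 3.247
Smallest n/ν is O2 → limiting reagent.
n(H2O) = (6/9) × 29.22 = 19.48 mol
mass = 19.48 × 18.02 = 351.0 g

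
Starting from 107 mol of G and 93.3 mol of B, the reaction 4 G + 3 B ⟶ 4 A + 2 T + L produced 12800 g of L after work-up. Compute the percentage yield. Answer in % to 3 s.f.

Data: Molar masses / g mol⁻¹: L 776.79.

61.6 %

n(G) = 107.0 mol
n(B) = 93.30 mol
n/ν for G = 107.0/4 = 26.75
n/ν for B = 93.30/3 = 31.10
Smallest n/ν is G → limiting reagent.
theoretical n(L) = (1/4) × 107.0 = 26.75 mol → 20780 g
% yield = 12800 / 20780 × 100 = 61.60 %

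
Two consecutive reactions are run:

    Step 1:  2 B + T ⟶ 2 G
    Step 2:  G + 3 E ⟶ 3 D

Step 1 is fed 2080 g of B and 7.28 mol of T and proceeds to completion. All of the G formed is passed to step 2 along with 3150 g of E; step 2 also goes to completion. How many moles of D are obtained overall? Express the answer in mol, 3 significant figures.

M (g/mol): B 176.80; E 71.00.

Step 1:
n(B) = 2080 / 176.80 = 11.76 mol
n(T) = 7.280 mol
n/ν for B = 11.76/2 = 5.880
n/ν for T = 7.280/1 = 7.280
Smallest n/ν is B → limiting reagent.
n(G) produced = (2/2) × 11.76 = 11.76 mol
Step 2:
n(G) available = 11.76 mol
n(E) = 3150 / 71.00 = 44.37 mol
n/ν for G = 11.76/1 = 11.76
n/ν for E = 44.37/3 = 14.79
Smallest n/ν is G → limiting reagent.
n(D) = (3/1) × 11.76 = 35.28 mol

35.3 mol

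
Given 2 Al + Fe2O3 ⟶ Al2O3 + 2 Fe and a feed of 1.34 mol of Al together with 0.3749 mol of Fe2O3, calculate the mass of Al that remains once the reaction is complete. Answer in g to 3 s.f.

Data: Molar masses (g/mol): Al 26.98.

n(Al) = 1.340 mol
n(Fe2O3) = 0.3749 mol
n/ν for Al = 1.340/2 = 0.6700
n/ν for Fe2O3 = 0.3749/1 = 0.3749
Smallest n/ν is Fe2O3 → limiting reagent.
Al consumed = (2/1) × 0.3749 = 0.7498 mol
Al remaining = 1.340 − 0.7498 = 0.5902 mol
mass = 0.5902 × 26.98 = 15.92 g

15.9 g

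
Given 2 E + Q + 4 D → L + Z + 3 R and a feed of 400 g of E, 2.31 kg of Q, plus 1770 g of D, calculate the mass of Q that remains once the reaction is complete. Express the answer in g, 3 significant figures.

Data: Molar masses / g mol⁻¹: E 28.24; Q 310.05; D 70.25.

n(E) = 400.0 / 28.24 = 14.16 mol
n(Q) = 2.310×1000 / 310.05 = 7.450 mol
n(D) = 1770 / 70.25 = 25.20 mol
n/ν for E = 14.16/2 = 7.080
n/ν for Q = 7.450/1 = 7.450
n/ν for D = 25.20/4 = 6.300
Smallest n/ν is D → limiting reagent.
Q consumed = (1/4) × 25.20 = 6.300 mol
Q remaining = 7.450 − 6.300 = 1.150 mol
mass = 1.150 × 310.05 = 356.6 g

357 g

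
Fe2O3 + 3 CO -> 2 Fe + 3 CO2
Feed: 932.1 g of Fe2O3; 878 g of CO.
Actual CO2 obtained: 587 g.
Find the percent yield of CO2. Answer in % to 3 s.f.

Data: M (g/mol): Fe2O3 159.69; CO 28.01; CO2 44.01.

76.2 %

n(Fe2O3) = 932.1 / 159.69 = 5.837 mol
n(CO) = 878.0 / 28.01 = 31.35 mol
n/ν for Fe2O3 = 5.837/1 = 5.837
n/ν for CO = 31.35/3 = 10.45
Smallest n/ν is Fe2O3 → limiting reagent.
theoretical n(CO2) = (3/1) × 5.837 = 17.51 mol → 770.6 g
% yield = 587 / 770.6 × 100 = 76.17 %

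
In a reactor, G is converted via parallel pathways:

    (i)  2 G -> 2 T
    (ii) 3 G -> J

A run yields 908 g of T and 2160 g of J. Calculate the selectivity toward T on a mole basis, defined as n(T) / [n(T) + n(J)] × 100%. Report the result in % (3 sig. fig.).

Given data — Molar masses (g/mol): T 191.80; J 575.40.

55.8 %

n(T) = 908 / 191.80 = 4.734 mol
n(J) = 2160 / 575.40 = 3.754 mol
selectivity = 4.734/(4.734+3.754) × 100 = 55.77 %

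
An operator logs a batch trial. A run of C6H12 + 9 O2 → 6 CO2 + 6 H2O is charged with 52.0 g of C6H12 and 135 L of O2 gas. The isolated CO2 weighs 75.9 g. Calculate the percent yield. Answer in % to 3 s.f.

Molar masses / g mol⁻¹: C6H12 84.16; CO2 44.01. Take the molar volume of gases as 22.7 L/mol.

n(C6H12) = 52.00 / 84.16 = 0.6179 mol
n(O2) = 135.0 / 22.7 = 5.947 mol
n/ν for C6H12 = 0.6179/1 = 0.6179
n/ν for O2 = 5.947/9 = 0.6608
Smallest n/ν is C6H12 → limiting reagent.
theoretical n(CO2) = (6/1) × 0.6179 = 3.707 mol → 163.1 g
% yield = 75.9 / 163.1 × 100 = 46.54 %

46.5 %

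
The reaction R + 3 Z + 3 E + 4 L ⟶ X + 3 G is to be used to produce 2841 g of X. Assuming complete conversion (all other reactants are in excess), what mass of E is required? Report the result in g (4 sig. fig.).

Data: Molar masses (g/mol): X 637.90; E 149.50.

1997 g

n(X) = 2841 / 637.90 = 4.454 mol
n(E) = (3/1) × 4.454 = 13.36 mol
mass = 13.36 × 149.50 = 1997 g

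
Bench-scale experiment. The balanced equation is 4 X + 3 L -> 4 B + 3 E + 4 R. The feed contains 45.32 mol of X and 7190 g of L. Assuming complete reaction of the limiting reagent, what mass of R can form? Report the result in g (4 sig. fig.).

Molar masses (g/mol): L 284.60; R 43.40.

1462 g

n(X) = 45.32 mol
n(L) = 7190 / 284.60 = 25.26 mol
n/ν for X = 45.32/4 = 11.33
n/ν for L = 25.26/3 = 8.420
Smallest n/ν is L → limiting reagent.
n(R) = (4/3) × 25.26 = 33.68 mol
mass = 33.68 × 43.40 = 1462 g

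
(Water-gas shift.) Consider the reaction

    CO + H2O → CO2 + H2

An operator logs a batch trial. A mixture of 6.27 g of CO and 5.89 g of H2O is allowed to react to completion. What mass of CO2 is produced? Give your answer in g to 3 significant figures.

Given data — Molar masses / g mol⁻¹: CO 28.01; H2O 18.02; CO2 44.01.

9.85 g

n(CO) = 6.270 / 28.01 = 0.2238 mol
n(H2O) = 5.890 / 18.02 = 0.3269 mol
n/ν for CO = 0.2238/1 = 0.2238
n/ν for H2O = 0.3269/1 = 0.3269
Smallest n/ν is CO → limiting reagent.
n(CO2) = (1/1) × 0.2238 = 0.2238 mol
mass = 0.2238 × 44.01 = 9.849 g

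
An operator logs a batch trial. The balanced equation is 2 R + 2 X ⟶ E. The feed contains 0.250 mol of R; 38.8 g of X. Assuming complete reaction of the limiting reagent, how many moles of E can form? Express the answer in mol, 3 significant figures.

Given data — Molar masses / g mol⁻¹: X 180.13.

0.108 mol

n(R) = 0.2500 mol
n(X) = 38.80 / 180.13 = 0.2154 mol
n/ν for R = 0.2500/2 = 0.1250
n/ν for X = 0.2154/2 = 0.1077
Smallest n/ν is X → limiting reagent.
n(E) = (1/2) × 0.2154 = 0.1077 mol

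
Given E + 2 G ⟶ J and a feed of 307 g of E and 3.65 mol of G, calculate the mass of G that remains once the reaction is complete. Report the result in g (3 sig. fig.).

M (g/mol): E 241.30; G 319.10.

353 g

n(E) = 307.0 / 241.30 = 1.272 mol
n(G) = 3.650 mol
n/ν → E: 1.272, G: 1.825; E is limiting.
G consumed = (2/1) × 1.272 = 2.544 mol
G remaining = 3.650 − 2.544 = 1.106 mol
mass = 1.106 × 319.10 = 352.9 g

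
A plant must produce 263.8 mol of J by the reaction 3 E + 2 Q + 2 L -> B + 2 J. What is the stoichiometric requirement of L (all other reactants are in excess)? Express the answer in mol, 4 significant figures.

263.8 mol

n(J) = 263.8 mol
n(L) = (2/2) × 263.8 = 263.8 mol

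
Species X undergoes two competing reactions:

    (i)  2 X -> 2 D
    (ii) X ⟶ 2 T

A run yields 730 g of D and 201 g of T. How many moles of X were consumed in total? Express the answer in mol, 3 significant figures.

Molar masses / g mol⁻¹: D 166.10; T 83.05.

n(D) = 730 / 166.10 = 4.395 mol
n(T) = 201 / 83.05 = 2.420 mol
n(X) via (i) = (2/2)×4.395 = 4.395 mol
n(X) via (ii) = (1/2)×2.420 = 1.210 mol
total n(X) = 4.395 + 1.210 = 5.605 mol

5.61 mol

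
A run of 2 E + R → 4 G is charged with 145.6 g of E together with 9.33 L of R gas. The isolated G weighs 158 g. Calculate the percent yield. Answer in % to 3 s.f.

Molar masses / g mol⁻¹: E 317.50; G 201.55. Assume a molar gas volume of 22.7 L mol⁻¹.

n(E) = 145.6 / 317.50 = 0.4586 mol
n(R) = 9.330 / 22.7 = 0.4110 mol
n/ν → E: 0.2293, R: 0.4110; E is limiting.
theoretical n(G) = (4/2) × 0.4586 = 0.9172 mol → 184.9 g
% yield = 158 / 184.9 × 100 = 85.45 %

85.5 %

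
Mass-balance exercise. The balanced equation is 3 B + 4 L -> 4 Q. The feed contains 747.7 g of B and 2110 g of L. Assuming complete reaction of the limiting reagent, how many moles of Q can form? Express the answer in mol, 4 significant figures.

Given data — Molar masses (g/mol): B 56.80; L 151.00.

13.97 mol

n(B) = 747.7 / 56.80 = 13.16 mol
n(L) = 2110 / 151.00 = 13.97 mol
n/ν for B = 13.16/3 = 4.387
n/ν for L = 13.97/4 = 3.493
Smallest n/ν is L → limiting reagent.
n(Q) = (4/4) × 13.97 = 13.97 mol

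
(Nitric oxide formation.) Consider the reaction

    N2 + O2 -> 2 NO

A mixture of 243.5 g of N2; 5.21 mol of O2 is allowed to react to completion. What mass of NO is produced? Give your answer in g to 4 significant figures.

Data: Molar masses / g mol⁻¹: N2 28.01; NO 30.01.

312.7 g

n(N2) = 243.5 / 28.01 = 8.693 mol
n(O2) = 5.210 mol
n/ν for N2 = 8.693/1 = 8.693
n/ν for O2 = 5.210/1 = 5.210
Smallest n/ν is O2 → limiting reagent.
n(NO) = (2/1) × 5.210 = 10.42 mol
mass = 10.42 × 30.01 = 312.7 g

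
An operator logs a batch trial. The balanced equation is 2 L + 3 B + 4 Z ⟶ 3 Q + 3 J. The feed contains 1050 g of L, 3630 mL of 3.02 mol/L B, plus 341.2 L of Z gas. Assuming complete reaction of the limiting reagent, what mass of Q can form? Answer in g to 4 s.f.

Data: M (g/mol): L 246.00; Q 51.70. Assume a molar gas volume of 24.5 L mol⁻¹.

n(L) = 1050 / 246.00 = 4.268 mol
n(B) = 3.02 × 3630/1000 = 10.96 mol
n(Z) = 341.2 / 24.5 = 13.93 mol
n/ν for L = 4.268/2 = 2.134
n/ν for B = 10.96/3 = 3.653
n/ν for Z = 13.93/4 = 3.483
Smallest n/ν is L → limiting reagent.
n(Q) = (3/2) × 4.268 = 6.402 mol
mass = 6.402 × 51.70 = 331.0 g

331.0 g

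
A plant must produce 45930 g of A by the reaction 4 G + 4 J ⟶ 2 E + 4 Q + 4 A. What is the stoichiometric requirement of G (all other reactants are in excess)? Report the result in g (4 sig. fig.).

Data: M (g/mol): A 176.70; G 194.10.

50450 g

n(A) = 45930 / 176.70 = 259.9 mol
n(G) = (4/4) × 259.9 = 259.9 mol
mass = 259.9 × 194.10 = 50450 g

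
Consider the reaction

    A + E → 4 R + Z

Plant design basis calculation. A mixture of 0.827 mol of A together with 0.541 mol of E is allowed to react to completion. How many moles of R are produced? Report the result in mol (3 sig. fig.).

n(A) = 0.8270 mol
n(E) = 0.5410 mol
n/ν for A = 0.8270/1 = 0.8270
n/ν for E = 0.5410/1 = 0.5410
Smallest n/ν is E → limiting reagent.
n(R) = (4/1) × 0.5410 = 2.164 mol

2.16 mol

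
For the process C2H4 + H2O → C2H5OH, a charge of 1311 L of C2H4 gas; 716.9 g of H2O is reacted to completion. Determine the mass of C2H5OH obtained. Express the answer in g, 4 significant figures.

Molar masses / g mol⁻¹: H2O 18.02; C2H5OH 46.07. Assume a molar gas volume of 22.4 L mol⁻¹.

n(C2H4) = 1311 / 22.4 = 58.53 mol
n(H2O) = 716.9 / 18.02 = 39.78 mol
n/ν for C2H4 = 58.53/1 = 58.53
n/ν for H2O = 39.78/1 = 39.78
Smallest n/ν is H2O → limiting reagent.
n(C2H5OH) = (1/1) × 39.78 = 39.78 mol
mass = 39.78 × 46.07 = 1833 g

1833 g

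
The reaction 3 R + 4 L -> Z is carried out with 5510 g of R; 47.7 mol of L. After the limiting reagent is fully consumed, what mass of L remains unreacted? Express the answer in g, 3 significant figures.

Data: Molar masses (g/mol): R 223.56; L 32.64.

n(R) = 5510 / 223.56 = 24.65 mol
n(L) = 47.70 mol
n/ν for R = 24.65/3 = 8.217
n/ν for L = 47.70/4 = 11.93
Smallest n/ν is R → limiting reagent.
L consumed = (4/3) × 24.65 = 32.87 mol
L remaining = 47.70 − 32.87 = 14.83 mol
mass = 14.83 × 32.64 = 484.1 g

484 g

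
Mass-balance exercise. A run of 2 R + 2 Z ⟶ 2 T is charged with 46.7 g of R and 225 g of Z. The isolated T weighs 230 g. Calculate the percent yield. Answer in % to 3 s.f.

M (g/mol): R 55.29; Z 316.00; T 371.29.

n(R) = 46.70 / 55.29 = 0.8446 mol
n(Z) = 225.0 / 316.00 = 0.7120 mol
n/ν → R: 0.4223, Z: 0.3560; Z is limiting.
theoretical n(T) = (2/2) × 0.7120 = 0.7120 mol → 264.4 g
% yield = 230 / 264.4 × 100 = 86.99 %

87.0 %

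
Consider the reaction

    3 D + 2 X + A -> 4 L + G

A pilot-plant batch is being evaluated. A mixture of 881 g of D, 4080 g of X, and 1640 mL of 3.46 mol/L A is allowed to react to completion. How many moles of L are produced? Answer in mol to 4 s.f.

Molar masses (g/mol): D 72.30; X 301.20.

16.25 mol

n(D) = 881.0 / 72.30 = 12.19 mol
n(X) = 4080 / 301.20 = 13.55 mol
n(A) = 3.46 × 1640/1000 = 5.674 mol
n/ν for D = 12.19/3 = 4.063
n/ν for X = 13.55/2 = 6.775
n/ν for A = 5.674/1 = 5.674
Smallest n/ν is D → limiting reagent.
n(L) = (4/3) × 12.19 = 16.25 mol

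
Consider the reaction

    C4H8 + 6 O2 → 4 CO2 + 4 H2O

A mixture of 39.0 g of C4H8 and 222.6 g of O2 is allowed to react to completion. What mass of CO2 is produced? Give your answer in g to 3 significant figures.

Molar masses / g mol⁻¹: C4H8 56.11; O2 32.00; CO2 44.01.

122 g

n(C4H8) = 39.00 / 56.11 = 0.6951 mol
n(O2) = 222.6 / 32.00 = 6.956 mol
n/ν for C4H8 = 0.6951/1 = 0.6951
n/ν for O2 = 6.956/6 = 1.159
Smallest n/ν is C4H8 → limiting reagent.
n(CO2) = (4/1) × 0.6951 = 2.780 mol
mass = 2.780 × 44.01 = 122.3 g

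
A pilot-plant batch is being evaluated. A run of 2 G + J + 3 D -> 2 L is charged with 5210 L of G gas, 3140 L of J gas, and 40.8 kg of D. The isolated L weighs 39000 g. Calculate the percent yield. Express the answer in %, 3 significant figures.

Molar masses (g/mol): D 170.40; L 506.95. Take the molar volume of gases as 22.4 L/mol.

n(G) = 5210 / 22.4 = 232.6 mol
n(J) = 3140 / 22.4 = 140.2 mol
n(D) = 40.80×1000 / 170.40 = 239.4 mol
n/ν → G: 116.3, J: 140.2, D: 79.80; D is limiting.
theoretical n(L) = (2/3) × 239.4 = 159.6 mol → 80910 g
% yield = 39000 / 80910 × 100 = 48.20 %

48.2 %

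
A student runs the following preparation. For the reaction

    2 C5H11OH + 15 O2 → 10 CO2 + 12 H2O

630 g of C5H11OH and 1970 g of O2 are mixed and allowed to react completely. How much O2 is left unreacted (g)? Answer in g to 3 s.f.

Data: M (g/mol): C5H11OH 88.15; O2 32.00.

255 g

n(C5H11OH) = 630.0 / 88.15 = 7.147 mol
n(O2) = 1970 / 32.00 = 61.56 mol
n/ν for C5H11OH = 7.147/2 = 3.574
n/ν for O2 = 61.56/15 = 4.104
Smallest n/ν is C5H11OH → limiting reagent.
O2 consumed = (15/2) × 7.147 = 53.60 mol
O2 remaining = 61.56 − 53.60 = 7.960 mol
mass = 7.960 × 32.00 = 254.7 g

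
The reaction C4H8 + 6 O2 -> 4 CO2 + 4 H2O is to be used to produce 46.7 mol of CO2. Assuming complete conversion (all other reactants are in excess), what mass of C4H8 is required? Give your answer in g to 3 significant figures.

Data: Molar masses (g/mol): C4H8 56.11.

655 g

n(CO2) = 46.70 mol
n(C4H8) = (1/4) × 46.70 = 11.68 mol
mass = 11.68 × 56.11 = 655.4 g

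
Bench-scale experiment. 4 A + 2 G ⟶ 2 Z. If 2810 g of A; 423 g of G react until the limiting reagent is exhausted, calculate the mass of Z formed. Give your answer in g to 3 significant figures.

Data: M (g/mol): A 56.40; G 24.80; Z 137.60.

2350 g

n(A) = 2810 / 56.40 = 49.82 mol
n(G) = 423.0 / 24.80 = 17.06 mol
n/ν for A = 49.82/4 = 12.46
n/ν for G = 17.06/2 = 8.530
Smallest n/ν is G → limiting reagent.
n(Z) = (2/2) × 17.06 = 17.06 mol
mass = 17.06 × 137.60 = 2347 g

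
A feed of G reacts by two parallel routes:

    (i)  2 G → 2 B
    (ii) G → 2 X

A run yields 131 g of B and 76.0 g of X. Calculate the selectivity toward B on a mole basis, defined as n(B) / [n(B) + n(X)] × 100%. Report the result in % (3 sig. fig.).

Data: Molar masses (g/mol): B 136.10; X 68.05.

46.3 %

n(B) = 131 / 136.10 = 0.9625 mol
n(X) = 76.0 / 68.05 = 1.117 mol
selectivity = 0.9625/(0.9625+1.117) × 100 = 46.29 %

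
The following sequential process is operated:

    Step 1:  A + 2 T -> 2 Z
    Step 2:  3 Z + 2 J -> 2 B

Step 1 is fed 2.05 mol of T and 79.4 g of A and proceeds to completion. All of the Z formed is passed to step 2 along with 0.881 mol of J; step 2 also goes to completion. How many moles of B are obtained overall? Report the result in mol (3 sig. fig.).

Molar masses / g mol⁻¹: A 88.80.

Step 1:
n(T) = 2.050 mol
n(A) = 79.40 / 88.80 = 0.8941 mol
n/ν for T = 2.050/2 = 1.025
n/ν for A = 0.8941/1 = 0.8941
Smallest n/ν is A → limiting reagent.
n(Z) produced = (2/1) × 0.8941 = 1.788 mol
Step 2:
n(Z) available = 1.788 mol
n(J) = 0.8810 mol
n/ν for Z = 1.788/3 = 0.5960
n/ν for J = 0.8810/2 = 0.4405
Smallest n/ν is J → limiting reagent.
n(B) = (2/2) × 0.8810 = 0.8810 mol

0.881 mol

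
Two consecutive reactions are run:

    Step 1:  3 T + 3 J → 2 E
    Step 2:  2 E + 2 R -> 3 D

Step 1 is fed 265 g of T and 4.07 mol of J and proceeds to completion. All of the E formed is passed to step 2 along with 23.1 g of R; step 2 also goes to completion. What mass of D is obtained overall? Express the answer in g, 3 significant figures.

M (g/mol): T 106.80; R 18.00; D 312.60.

Step 1:
n(T) = 265.0 / 106.80 = 2.481 mol
n(J) = 4.070 mol
n/ν for T = 2.481/3 = 0.8270
n/ν for J = 4.070/3 = 1.357
Smallest n/ν is T → limiting reagent.
n(E) produced = (2/3) × 2.481 = 1.654 mol
Step 2:
n(E) available = 1.654 mol
n(R) = 23.10 / 18.00 = 1.283 mol
n/ν for E = 1.654/2 = 0.8270
n/ν for R = 1.283/2 = 0.6415
Smallest n/ν is R → limiting reagent.
n(D) = (3/2) × 1.283 = 1.925 mol
mass = 1.925 × 312.60 = 601.8 g

602 g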